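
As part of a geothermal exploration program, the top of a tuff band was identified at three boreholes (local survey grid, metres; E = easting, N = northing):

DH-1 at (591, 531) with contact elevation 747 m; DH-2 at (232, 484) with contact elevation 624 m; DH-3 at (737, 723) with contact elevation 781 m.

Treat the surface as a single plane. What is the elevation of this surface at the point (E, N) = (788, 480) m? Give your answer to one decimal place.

Two edge vectors: DH-1→DH-2 = (-359, -47, -123), DH-1→DH-3 = (146, 192, 34).
Normal n = (DH-1→DH-2) × (DH-1→DH-3) = (22018, -5752, -62066).
So ∂z/∂E = −n_x/n_z = 0.35475 and ∂z/∂N = −n_y/n_z = −0.09268.
Intercept c from DH-1: 747 − 209.66 + 49.21 = 586.55.
At (788, 480): z = 279.5 − 44.5 + 586.55 = 821.6 m.

821.6 m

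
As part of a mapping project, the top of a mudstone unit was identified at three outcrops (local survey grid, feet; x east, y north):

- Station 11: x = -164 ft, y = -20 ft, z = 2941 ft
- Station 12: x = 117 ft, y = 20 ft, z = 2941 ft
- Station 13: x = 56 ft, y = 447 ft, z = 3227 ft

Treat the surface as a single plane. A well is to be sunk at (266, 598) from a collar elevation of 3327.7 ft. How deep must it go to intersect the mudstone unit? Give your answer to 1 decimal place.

Let the plane be z = a·x + b·y + c.
Station 12−Station 11: 281a + 40b = 0;  Station 13−Station 11: 220a + 467b = 286.
Solving gives a = −0.09344, b = 0.65644.
Then c = 2941 − a·-164 − b·-20 = 2938.80.
At (266, 598): z_contact = −24.86 + 392.55 + 2938.80 = 3306.50 ft.
Depth below ground = 3327.7 − 3306.50 = 21.2 ft.

21.2 ft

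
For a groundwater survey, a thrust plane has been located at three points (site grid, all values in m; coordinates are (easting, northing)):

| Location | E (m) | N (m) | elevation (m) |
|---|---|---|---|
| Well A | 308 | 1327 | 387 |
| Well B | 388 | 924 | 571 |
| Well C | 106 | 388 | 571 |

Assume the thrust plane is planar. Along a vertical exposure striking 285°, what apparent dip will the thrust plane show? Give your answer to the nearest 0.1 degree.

34.8°

Let the plane be z = a·E + b·N + c.
Well B−Well A: 80a − 403b = 184;  Well C−Well A: −202a − 939b = 184.
Solving gives a = 0.63008, b = −0.33150.
Unit vector along 285° is (sin 285°, cos 285°) = (-0.9659, 0.2588).
Slope in that direction = a·(-0.9659) + b·(0.2588) = −0.69441.
Apparent dip = arctan|0.69441| = 34.8° (true dip is 35.4°, so apparent ≤ true as expected).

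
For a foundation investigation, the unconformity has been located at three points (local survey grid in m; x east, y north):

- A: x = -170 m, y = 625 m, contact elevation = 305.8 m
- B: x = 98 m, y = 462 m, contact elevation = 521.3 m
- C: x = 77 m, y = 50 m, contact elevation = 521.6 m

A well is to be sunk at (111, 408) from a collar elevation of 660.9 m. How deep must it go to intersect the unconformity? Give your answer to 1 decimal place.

Two edge vectors: A→B = (268, -163, 215.5), A→C = (247, -575, 215.8).
Normal n = (A→B) × (A→C) = (88737.1, -4605.9, -113839).
So ∂z/∂x = −n_x/n_z = 0.77950 and ∂z/∂y = −n_y/n_z = −0.04046.
Intercept c from A: 305.8 + 132.51 + 25.29 = 463.60.
At (111, 408): z_contact = 86.52 − 16.51 + 463.60 = 533.62 m.
Depth below ground = 660.9 − 533.62 = 127.3 m.

127.3 m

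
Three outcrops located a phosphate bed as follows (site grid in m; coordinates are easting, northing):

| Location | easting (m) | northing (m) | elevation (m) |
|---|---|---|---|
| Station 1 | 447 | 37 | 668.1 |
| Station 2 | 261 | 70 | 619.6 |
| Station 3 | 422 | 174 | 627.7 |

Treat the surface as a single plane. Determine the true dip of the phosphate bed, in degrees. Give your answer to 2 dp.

18.48°

Let the plane be z = a·easting + b·northing + c.
Station 2−Station 1: −186a + 33b = −48.5;  Station 3−Station 1: −25a + 137b = −40.4.
Solving gives a = 0.21541, b = −0.25558.
Gradient magnitude |∇z| = √(a² + b²) = √(0.04640 + 0.06532) = 0.33425.
True dip = arctan(0.33425) = 18.48°, dipping toward NW (azimuth ≈ 320°).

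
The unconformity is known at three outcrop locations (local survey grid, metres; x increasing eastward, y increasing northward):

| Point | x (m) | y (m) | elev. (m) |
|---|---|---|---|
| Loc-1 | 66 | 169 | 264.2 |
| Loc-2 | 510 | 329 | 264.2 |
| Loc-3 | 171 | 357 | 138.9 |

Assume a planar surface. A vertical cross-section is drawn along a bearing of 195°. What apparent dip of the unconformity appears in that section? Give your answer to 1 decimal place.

36.1°

Let the plane be z = a·x + b·y + c.
Loc-2−Loc-1: 444a + 160b = 0;  Loc-3−Loc-1: 105a + 188b = −125.3.
Solving gives a = 0.30070, b = −0.83443.
Unit vector along 195° is (sin 195°, cos 195°) = (-0.2588, -0.9659).
Slope in that direction = a·(-0.2588) + b·(-0.9659) = 0.72817.
Apparent dip = arctan|0.72817| = 36.1° (true dip is 41.6°, so apparent ≤ true as expected).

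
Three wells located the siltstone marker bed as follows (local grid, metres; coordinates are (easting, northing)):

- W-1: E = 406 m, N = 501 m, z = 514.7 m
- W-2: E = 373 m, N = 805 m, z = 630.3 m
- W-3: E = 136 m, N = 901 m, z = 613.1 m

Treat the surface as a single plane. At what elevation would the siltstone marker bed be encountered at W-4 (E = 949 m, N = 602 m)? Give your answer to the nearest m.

Let the plane be z = a·E + b·N + c.
W-2−W-1: −33a + 304b = 115.6;  W-3−W-1: −270a + 400b = 98.4.
Solving gives a = 0.23703, b = 0.40599.
Then c = 514.7 − a·406 − b·501 = 215.06.
At (949, 602): z = 224.9 + 244.4 + 215.06 = 684.4 m.

684 m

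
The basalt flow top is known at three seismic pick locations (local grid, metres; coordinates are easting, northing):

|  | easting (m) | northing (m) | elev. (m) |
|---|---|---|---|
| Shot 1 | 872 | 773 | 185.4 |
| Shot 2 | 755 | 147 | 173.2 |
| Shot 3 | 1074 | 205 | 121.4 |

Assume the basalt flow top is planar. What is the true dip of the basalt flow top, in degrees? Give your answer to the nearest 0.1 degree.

Two edge vectors: Shot 1→Shot 2 = (-117, -626, -12.2), Shot 1→Shot 3 = (202, -568, -64).
Normal n = (Shot 1→Shot 2) × (Shot 1→Shot 3) = (33134.4, -9952.4, 192908).
So ∂z/∂easting = −n_x/n_z = −0.17176 and ∂z/∂northing = −n_y/n_z = 0.05159.
Gradient magnitude |∇z| = √(a² + b²) = √(0.02950 + 0.00266) = 0.17934.
True dip = arctan(0.17934) = 10.2°, dipping toward ESE (azimuth ≈ 107°).

10.2°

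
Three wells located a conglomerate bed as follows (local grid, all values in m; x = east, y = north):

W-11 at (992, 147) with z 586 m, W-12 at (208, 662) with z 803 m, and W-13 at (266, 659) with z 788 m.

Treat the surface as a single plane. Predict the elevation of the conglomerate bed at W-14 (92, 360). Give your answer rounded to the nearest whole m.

Two edge vectors: W-11→W-12 = (-784, 515, 217), W-11→W-13 = (-726, 512, 202).
Normal n = (W-11→W-12) × (W-11→W-13) = (-7074, 826, -27518).
So ∂z/∂x = −n_x/n_z = −0.25707 and ∂z/∂y = −n_y/n_z = 0.03002.
Intercept c from W-11: 586 + 255.01 − 4.41 = 836.60.
At (92, 360): z = −23.7 + 10.8 + 836.60 = 823.8 m.

824 m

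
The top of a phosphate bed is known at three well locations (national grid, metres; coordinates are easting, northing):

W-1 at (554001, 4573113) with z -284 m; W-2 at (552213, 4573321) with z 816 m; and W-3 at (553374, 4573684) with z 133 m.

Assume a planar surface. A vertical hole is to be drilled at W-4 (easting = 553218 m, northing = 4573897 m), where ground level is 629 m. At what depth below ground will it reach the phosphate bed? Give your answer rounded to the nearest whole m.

388 m

Let the plane be z = a·easting + b·northing + c.
W-2−W-1: −1788a + 208b = 1100;  W-3−W-1: −627a + 571b = 417.
Solving gives a = −0.60791078, b = 0.06276698.
Then c = -284 − a·554001 − b·4573113 = 49458.71.
At (553218, 4573897): z_contact = −336307.2 + 287089.7 + 49458.71 = 241.2 m.
Depth below ground = 629 − 241.2 = 388 m.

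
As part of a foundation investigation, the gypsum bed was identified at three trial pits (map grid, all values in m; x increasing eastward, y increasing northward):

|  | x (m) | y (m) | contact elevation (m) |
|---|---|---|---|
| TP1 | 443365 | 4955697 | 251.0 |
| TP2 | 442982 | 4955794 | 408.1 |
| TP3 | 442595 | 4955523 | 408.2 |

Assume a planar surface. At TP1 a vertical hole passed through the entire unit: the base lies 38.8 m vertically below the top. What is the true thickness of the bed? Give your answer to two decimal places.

34.35 m

Let the plane be z = a·x + b·y + c.
TP2−TP1: −383a + 97b = 157.1;  TP3−TP1: −770a − 174b = 157.2.
Solving gives a = −0.30130, b = 0.42991.
|∇z| = √(a²+b²) = 0.52498, so dip δ = arctan(0.52498) = 27.70°.
True thickness = vertical thickness × cos δ = 38.8 × cos 27.70° = 34.35 m.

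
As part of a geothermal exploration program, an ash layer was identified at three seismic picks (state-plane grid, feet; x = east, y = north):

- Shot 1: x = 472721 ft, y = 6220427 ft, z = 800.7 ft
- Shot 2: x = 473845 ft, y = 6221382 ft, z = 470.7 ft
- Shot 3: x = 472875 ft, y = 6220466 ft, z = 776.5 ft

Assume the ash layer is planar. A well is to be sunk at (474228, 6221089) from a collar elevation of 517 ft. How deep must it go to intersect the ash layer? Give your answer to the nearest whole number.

Two edge vectors: Shot 1→Shot 2 = (1124, 955, -330), Shot 1→Shot 3 = (154, 39, -24.2).
Normal n = (Shot 1→Shot 2) × (Shot 1→Shot 3) = (-10241, -23619.2, -103234).
So ∂z/∂x = −n_x/n_z = −0.09920181 and ∂z/∂y = −n_y/n_z = −0.22879284.
Intercept c from Shot 1: 800.7 + 46894.78 + 1423189.16 = 1470884.64.
At (474228, 6221089): z_contact = −47044.3 − 1423340.6 + 1470884.64 = 499.7 ft.
Depth below ground = 517 − 499.7 = 17 ft.

17 ft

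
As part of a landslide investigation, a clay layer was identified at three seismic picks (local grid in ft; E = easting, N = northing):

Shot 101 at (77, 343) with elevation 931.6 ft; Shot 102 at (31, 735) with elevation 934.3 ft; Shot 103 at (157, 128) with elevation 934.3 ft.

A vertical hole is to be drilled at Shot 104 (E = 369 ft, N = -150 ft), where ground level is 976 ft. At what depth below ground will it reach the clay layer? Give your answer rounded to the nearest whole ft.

Two edge vectors: Shot 101→Shot 102 = (-46, 392, 2.7), Shot 101→Shot 103 = (80, -215, 2.7).
Normal n = (Shot 101→Shot 102) × (Shot 101→Shot 103) = (1638.9, 340.2, -21470).
So ∂z/∂E = −n_x/n_z = 0.07633 and ∂z/∂N = −n_y/n_z = 0.01585.
Intercept c from Shot 101: 931.6 − 5.88 − 5.43 = 920.29.
At (369, -150): z_contact = 28.2 − 2.4 + 920.29 = 946.1 ft.
Depth below ground = 976 − 946.1 = 30 ft.

30 ft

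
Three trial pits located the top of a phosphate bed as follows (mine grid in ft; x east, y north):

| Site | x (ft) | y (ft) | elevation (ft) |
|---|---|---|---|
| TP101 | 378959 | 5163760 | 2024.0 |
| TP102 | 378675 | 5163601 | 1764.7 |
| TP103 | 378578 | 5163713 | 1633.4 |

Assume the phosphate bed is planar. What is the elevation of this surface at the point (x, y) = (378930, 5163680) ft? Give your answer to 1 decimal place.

Two edge vectors: TP101→TP102 = (-284, -159, -259.3), TP101→TP103 = (-381, -47, -390.6).
Normal n = (TP101→TP102) × (TP101→TP103) = (49918.3, -12137.1, -47231).
So ∂z/∂x = −n_x/n_z = 1.056896953 and ∂z/∂y = −n_y/n_z = −0.256973174.
Intercept c from TP101: 2024 − 400520.61 + 1326947.80 = 928451.19.
At (378930, 5163680): z = 400490.0 − 1326927.2 + 928451.19 = 2013.9 ft.

2013.9 ft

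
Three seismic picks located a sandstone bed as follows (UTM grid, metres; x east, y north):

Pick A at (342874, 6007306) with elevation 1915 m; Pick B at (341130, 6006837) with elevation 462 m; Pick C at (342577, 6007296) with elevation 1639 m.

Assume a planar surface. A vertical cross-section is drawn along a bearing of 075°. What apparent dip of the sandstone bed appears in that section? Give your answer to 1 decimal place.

38.8°

Let the plane be z = a·x + b·y + c.
Pick B−Pick A: −1744a − 469b = −1453;  Pick C−Pick A: −297a − 10b = −276.
Solving gives a = 0.94305, b = −0.40871.
Unit vector along 075° is (sin 75°, cos 75°) = (0.9659, 0.2588).
Slope in that direction = a·(0.9659) + b·(0.2588) = 0.80514.
Apparent dip = arctan|0.80514| = 38.8° (true dip is 45.8°, so apparent ≤ true as expected).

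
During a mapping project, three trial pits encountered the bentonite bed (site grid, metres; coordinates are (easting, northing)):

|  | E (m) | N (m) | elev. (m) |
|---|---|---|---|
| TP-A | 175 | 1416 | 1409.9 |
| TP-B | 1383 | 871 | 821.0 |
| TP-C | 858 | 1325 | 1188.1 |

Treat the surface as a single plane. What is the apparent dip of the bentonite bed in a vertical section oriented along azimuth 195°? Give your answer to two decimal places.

Two edge vectors: TP-A→TP-B = (1208, -545, -588.9), TP-A→TP-C = (683, -91, -221.8).
Normal n = (TP-A→TP-B) × (TP-A→TP-C) = (67291.1, -134284.3, 262307).
So ∂z/∂E = −n_x/n_z = −0.25654 and ∂z/∂N = −n_y/n_z = 0.51194.
Unit vector along 195° is (sin 195°, cos 195°) = (-0.2588, -0.9659).
Slope in that direction = a·(-0.2588) + b·(-0.9659) = −0.42810.
Apparent dip = arctan|0.42810| = 23.18° (true dip is 29.8°, so apparent ≤ true as expected).

23.18°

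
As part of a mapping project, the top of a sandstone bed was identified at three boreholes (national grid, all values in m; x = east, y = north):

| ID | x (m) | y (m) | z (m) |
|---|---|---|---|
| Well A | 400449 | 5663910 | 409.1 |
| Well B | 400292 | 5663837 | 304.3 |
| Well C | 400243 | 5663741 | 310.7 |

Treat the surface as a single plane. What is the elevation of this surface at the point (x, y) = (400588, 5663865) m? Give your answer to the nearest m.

560 m

Let the plane be z = a·x + b·y + c.
Well B−Well A: −157a − 73b = −104.8;  Well C−Well A: −206a − 169b = −98.4.
Solving gives a = 0.91587647, b = −0.53414528.
Then c = 409.1 − a·400449 − b·5663910 = 2658998.08.
At (400588, 5663865): z = 366889.1 − 3025326.8 + 2658998.08 = 560.4 m.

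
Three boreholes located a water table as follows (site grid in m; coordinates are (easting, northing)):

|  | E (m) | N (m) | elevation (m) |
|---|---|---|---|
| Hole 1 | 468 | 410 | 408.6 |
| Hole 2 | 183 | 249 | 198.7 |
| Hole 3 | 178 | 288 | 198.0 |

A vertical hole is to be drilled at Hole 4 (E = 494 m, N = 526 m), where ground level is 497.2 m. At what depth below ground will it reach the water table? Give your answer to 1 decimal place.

Let the plane be z = a·E + b·N + c.
Hole 2−Hole 1: −285a − 161b = −209.9;  Hole 3−Hole 1: −290a − 122b = −210.6.
Solving gives a = 0.69621, b = 0.07131.
Then c = 408.6 − a·468 − b·410 = 53.54.
At (494, 526): z_contact = 343.93 + 37.51 + 53.54 = 434.97 m.
Depth below ground = 497.2 − 434.97 = 62.2 m.

62.2 m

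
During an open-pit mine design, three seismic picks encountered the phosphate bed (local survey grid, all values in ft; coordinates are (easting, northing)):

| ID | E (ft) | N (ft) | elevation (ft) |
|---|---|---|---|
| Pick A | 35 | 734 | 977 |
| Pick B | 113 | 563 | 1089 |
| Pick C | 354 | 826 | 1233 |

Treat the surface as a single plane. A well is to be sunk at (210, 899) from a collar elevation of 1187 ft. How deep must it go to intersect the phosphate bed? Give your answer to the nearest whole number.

Two edge vectors: Pick A→Pick B = (78, -171, 112), Pick A→Pick C = (319, 92, 256).
Normal n = (Pick A→Pick B) × (Pick A→Pick C) = (-54080, 15760, 61725).
So ∂z/∂E = −n_x/n_z = 0.87614 and ∂z/∂N = −n_y/n_z = −0.25533.
Intercept c from Pick A: 977 − 30.67 + 187.41 = 1133.74.
At (210, 899): z_contact = 184.0 − 229.5 + 1133.74 = 1088.2 ft.
Depth below ground = 1187 − 1088.2 = 99 ft.

99 ft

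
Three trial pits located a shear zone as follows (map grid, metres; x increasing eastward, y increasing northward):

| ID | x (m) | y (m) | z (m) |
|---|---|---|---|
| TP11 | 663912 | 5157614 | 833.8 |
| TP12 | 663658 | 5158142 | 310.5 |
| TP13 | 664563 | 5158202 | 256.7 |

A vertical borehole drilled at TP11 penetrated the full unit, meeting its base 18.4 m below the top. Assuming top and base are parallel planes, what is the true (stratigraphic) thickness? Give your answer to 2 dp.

13.09 m

Two edge vectors: TP11→TP12 = (-254, 528, -523.3), TP11→TP13 = (651, 588, -577.1).
Normal n = (TP11→TP12) × (TP11→TP13) = (2991.6, -487251.7, -493080).
So ∂z/∂x = −n_x/n_z = 0.00607 and ∂z/∂y = −n_y/n_z = −0.98818.
|∇z| = √(a²+b²) = 0.98820, so dip δ = arctan(0.98820) = 44.66°.
True thickness = vertical thickness × cos δ = 18.4 × cos 44.66° = 13.09 m.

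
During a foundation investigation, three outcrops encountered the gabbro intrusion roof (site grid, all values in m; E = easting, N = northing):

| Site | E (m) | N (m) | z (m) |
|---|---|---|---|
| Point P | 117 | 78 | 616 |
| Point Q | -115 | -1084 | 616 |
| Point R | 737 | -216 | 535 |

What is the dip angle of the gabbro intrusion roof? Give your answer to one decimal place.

6.9°

Let the plane be z = a·E + b·N + c.
Point Q−Point P: −232a − 1162b = 0;  Point R−Point P: 620a − 294b = −81.
Solving gives a = −0.11935, b = 0.02383.
Gradient magnitude |∇z| = √(a² + b²) = √(0.01424 + 0.00057) = 0.12170.
True dip = arctan(0.12170) = 6.9°, dipping toward ESE (azimuth ≈ 101°).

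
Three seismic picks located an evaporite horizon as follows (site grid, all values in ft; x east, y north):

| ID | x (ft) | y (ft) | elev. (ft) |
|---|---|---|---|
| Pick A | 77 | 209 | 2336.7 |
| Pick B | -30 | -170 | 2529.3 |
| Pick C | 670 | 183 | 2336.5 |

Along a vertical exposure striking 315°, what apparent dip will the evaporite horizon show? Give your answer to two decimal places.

Two edge vectors: Pick A→Pick B = (-107, -379, 192.6), Pick A→Pick C = (593, -26, -0.2).
Normal n = (Pick A→Pick B) × (Pick A→Pick C) = (5083.4, 114190.4, 227529).
So ∂z/∂x = −n_x/n_z = −0.02234 and ∂z/∂y = −n_y/n_z = −0.50187.
Unit vector along 315° is (sin 315°, cos 315°) = (-0.7071, 0.7071).
Slope in that direction = a·(-0.7071) + b·(0.7071) = −0.33908.
Apparent dip = arctan|0.33908| = 18.73° (true dip is 26.7°, so apparent ≤ true as expected).

18.73°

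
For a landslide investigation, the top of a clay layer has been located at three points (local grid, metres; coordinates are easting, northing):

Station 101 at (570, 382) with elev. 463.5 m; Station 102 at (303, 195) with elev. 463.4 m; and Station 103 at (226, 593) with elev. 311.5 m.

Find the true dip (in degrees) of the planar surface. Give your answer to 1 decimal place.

Two edge vectors: Station 101→Station 102 = (-267, -187, -0.1), Station 101→Station 103 = (-344, 211, -152).
Normal n = (Station 101→Station 102) × (Station 101→Station 103) = (28445.1, -40549.6, -120665).
So ∂z/∂easting = −n_x/n_z = 0.23574 and ∂z/∂northing = −n_y/n_z = −0.33605.
Gradient magnitude |∇z| = √(a² + b²) = √(0.05557 + 0.11293) = 0.41049.
True dip = arctan(0.41049) = 22.3°, dipping toward NW (azimuth ≈ 325°).

22.3°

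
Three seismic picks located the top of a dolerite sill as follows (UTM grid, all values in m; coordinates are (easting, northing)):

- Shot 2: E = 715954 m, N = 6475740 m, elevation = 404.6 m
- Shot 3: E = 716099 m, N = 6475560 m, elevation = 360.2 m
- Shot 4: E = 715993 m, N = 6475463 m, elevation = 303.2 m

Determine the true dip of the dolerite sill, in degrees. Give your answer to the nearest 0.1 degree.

Two edge vectors: Shot 2→Shot 3 = (145, -180, -44.4), Shot 2→Shot 4 = (39, -277, -101.4).
Normal n = (Shot 2→Shot 3) × (Shot 2→Shot 4) = (5953.2, 12971.4, -33145).
So ∂z/∂E = −n_x/n_z = 0.17961 and ∂z/∂N = −n_y/n_z = 0.39135.
Gradient magnitude |∇z| = √(a² + b²) = √(0.03226 + 0.15316) = 0.43060.
True dip = arctan(0.43060) = 23.3°, dipping toward SSW (azimuth ≈ 205°).

23.3°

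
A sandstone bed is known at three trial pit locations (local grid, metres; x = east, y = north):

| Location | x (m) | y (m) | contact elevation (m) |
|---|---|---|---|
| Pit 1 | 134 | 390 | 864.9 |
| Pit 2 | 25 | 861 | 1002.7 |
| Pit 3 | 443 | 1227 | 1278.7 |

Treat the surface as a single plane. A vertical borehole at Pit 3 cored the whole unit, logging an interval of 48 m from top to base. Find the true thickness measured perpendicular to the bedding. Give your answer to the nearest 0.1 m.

42.9 m

Let the plane be z = a·x + b·y + c.
Pit 2−Pit 1: −109a + 471b = 137.8;  Pit 3−Pit 1: 309a + 837b = 413.8.
Solving gives a = 0.33602, b = 0.37033.
|∇z| = √(a²+b²) = 0.50006, so dip δ = arctan(0.50006) = 26.57°.
True thickness = vertical thickness × cos δ = 48 × cos 26.57° = 42.9 m.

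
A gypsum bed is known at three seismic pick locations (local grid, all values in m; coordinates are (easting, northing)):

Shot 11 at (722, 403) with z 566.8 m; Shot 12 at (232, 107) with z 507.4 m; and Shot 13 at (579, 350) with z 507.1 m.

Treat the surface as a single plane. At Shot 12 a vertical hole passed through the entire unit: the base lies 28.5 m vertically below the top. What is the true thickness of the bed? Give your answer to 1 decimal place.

15.5 m

Two edge vectors: Shot 11→Shot 12 = (-490, -296, -59.4), Shot 11→Shot 13 = (-143, -53, -59.7).
Normal n = (Shot 11→Shot 12) × (Shot 11→Shot 13) = (14523, -20758.8, -16358).
So ∂z/∂E = −n_x/n_z = 0.88782 and ∂z/∂N = −n_y/n_z = −1.26903.
|∇z| = √(a²+b²) = 1.54876, so dip δ = arctan(1.54876) = 57.15°.
True thickness = vertical thickness × cos δ = 28.5 × cos 57.15° = 15.5 m.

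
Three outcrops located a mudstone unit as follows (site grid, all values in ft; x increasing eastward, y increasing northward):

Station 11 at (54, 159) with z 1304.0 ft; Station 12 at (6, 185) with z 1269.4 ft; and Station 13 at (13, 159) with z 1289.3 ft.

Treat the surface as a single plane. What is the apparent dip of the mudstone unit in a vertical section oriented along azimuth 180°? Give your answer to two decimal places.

33.78°

Two edge vectors: Station 11→Station 12 = (-48, 26, -34.6), Station 11→Station 13 = (-41, 0, -14.7).
Normal n = (Station 11→Station 12) × (Station 11→Station 13) = (-382.2, 713, 1066).
So ∂z/∂x = −n_x/n_z = 0.35854 and ∂z/∂y = −n_y/n_z = −0.66886.
Unit vector along 180° is (sin 180°, cos 180°) = (0.0000, -1.0000).
Slope in that direction = a·(0.0000) + b·(-1.0000) = 0.66886.
Apparent dip = arctan|0.66886| = 33.78° (true dip is 37.2°, so apparent ≤ true as expected).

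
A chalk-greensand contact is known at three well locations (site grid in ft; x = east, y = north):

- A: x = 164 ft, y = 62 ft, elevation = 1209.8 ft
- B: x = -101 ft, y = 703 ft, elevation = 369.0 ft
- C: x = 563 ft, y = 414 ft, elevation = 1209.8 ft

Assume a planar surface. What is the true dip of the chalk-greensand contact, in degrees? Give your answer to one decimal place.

Let the plane be z = a·x + b·y + c.
B−A: −265a + 641b = −840.8;  C−A: 399a + 352b = 0.
Solving gives a = 0.84793, b = −0.96115.
Gradient magnitude |∇z| = √(a² + b²) = √(0.71899 + 0.92381) = 1.28172.
True dip = arctan(1.28172) = 52.0°, dipping toward NW (azimuth ≈ 319°).

52.0°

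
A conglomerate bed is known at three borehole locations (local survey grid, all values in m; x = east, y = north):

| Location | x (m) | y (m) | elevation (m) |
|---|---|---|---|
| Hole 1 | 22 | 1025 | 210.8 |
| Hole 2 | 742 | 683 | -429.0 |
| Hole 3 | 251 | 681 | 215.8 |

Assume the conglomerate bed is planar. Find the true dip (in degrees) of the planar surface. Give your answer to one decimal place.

57.7°

Let the plane be z = a·x + b·y + c.
Hole 2−Hole 1: 720a − 342b = −639.8;  Hole 3−Hole 1: 229a − 344b = 5.
Solving gives a = −1.30963, b = −0.88635.
Gradient magnitude |∇z| = √(a² + b²) = √(1.71513 + 0.78562) = 1.58137.
True dip = arctan(1.58137) = 57.7°, dipping toward NE (azimuth ≈ 056°).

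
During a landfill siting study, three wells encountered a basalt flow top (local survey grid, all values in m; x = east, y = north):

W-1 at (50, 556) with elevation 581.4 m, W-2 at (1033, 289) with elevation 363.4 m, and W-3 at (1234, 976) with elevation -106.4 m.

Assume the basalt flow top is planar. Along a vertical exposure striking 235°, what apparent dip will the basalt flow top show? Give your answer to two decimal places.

Two edge vectors: W-1→W-2 = (983, -267, -218), W-1→W-3 = (1184, 420, -687.8).
Normal n = (W-1→W-2) × (W-1→W-3) = (275202.6, 417995.4, 728988).
So ∂z/∂x = −n_x/n_z = −0.37751 and ∂z/∂y = −n_y/n_z = −0.57339.
Unit vector along 235° is (sin 235°, cos 235°) = (-0.8192, -0.5736).
Slope in that direction = a·(-0.8192) + b·(-0.5736) = 0.63812.
Apparent dip = arctan|0.63812| = 32.54° (true dip is 34.5°, so apparent ≤ true as expected).

32.54°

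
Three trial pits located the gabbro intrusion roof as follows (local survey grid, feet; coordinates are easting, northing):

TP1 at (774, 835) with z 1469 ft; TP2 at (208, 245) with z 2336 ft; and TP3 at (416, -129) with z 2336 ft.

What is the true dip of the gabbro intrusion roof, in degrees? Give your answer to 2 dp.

Let the plane be z = a·easting + b·northing + c.
TP2−TP1: −566a − 590b = 867;  TP3−TP1: −358a − 964b = 867.
Solving gives a = −0.96966, b = −0.53928.
Gradient magnitude |∇z| = √(a² + b²) = √(0.94024 + 0.29082) = 1.10953.
True dip = arctan(1.10953) = 47.97°, dipping toward ENE (azimuth ≈ 061°).

47.97°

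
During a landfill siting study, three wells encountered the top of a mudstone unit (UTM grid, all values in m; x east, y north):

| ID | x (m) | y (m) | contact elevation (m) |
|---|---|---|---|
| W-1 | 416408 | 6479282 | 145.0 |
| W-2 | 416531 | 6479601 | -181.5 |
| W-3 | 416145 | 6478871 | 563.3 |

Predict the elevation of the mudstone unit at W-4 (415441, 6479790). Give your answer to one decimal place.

Two edge vectors: W-1→W-2 = (123, 319, -326.5), W-1→W-3 = (-263, -411, 418.3).
Normal n = (W-1→W-2) × (W-1→W-3) = (-753.8, 34418.6, 33344).
So ∂z/∂x = −n_x/n_z = 0.022606766 and ∂z/∂y = −n_y/n_z = −1.032227687.
Intercept c from W-1: 145 − 9413.64 + 6688094.27 = 6678825.64.
At (415441, 6479790): z = 9391.8 − 6688618.6 + 6678825.64 = -401.2 m.

-401.2 m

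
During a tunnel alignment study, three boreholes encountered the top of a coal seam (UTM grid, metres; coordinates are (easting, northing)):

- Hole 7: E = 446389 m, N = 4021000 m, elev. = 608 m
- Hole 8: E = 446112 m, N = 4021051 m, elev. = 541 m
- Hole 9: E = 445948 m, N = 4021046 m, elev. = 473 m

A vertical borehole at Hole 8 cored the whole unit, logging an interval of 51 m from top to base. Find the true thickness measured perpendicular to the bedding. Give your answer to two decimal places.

38.01 m

Two edge vectors: Hole 7→Hole 8 = (-277, 51, -67), Hole 7→Hole 9 = (-441, 46, -135).
Normal n = (Hole 7→Hole 8) × (Hole 7→Hole 9) = (-3803, -7848, 9749).
So ∂z/∂E = −n_x/n_z = 0.39009 and ∂z/∂N = −n_y/n_z = 0.80501.
|∇z| = √(a²+b²) = 0.89454, so dip δ = arctan(0.89454) = 41.81°.
True thickness = vertical thickness × cos δ = 51 × cos 41.81° = 38.01 m.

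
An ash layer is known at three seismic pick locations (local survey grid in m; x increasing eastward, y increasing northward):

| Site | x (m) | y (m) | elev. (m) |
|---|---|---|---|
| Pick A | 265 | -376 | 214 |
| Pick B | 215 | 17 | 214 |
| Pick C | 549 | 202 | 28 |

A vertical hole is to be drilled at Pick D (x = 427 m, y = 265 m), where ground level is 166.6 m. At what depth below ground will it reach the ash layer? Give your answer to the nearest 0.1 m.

Two edge vectors: Pick A→Pick B = (-50, 393, 0), Pick A→Pick C = (284, 578, -186).
Normal n = (Pick A→Pick B) × (Pick A→Pick C) = (-73098, -9300, -140512).
So ∂z/∂x = −n_x/n_z = −0.52023 and ∂z/∂y = −n_y/n_z = −0.06619.
Intercept c from Pick A: 214 + 137.86 − 24.89 = 326.97.
At (427, 265): z_contact = −222.14 − 17.54 + 326.97 = 87.30 m.
Depth below ground = 166.6 − 87.30 = 79.3 m.

79.3 m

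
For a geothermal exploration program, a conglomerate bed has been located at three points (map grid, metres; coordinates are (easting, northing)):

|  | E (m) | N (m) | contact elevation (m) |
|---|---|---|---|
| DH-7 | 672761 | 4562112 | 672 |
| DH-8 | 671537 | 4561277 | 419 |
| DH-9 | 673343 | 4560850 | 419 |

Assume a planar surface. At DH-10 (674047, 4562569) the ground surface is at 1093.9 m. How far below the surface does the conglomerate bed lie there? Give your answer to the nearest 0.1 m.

Two edge vectors: DH-7→DH-8 = (-1224, -835, -253), DH-7→DH-9 = (582, -1262, -253).
Normal n = (DH-7→DH-8) × (DH-7→DH-9) = (-108031, -456918, 2030658).
So ∂z/∂E = −n_x/n_z = 0.053199997 and ∂z/∂N = −n_y/n_z = 0.225009824.
Intercept c from DH-7: 672 − 35790.88 − 1026520.02 = −1061638.90.
At (674047, 4562569): z_contact = 35859.30 + 1026622.85 − 1061638.90 = 843.24 m.
Depth below ground = 1093.9 − 843.24 = 250.7 m.

250.7 m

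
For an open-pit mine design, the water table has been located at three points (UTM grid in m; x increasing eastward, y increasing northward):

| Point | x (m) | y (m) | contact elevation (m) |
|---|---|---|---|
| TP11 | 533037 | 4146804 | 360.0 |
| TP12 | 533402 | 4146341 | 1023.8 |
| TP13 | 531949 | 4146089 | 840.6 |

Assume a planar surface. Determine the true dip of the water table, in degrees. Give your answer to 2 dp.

50.64°

Two edge vectors: TP11→TP12 = (365, -463, 663.8), TP11→TP13 = (-1088, -715, 480.6).
Normal n = (TP11→TP12) × (TP11→TP13) = (252099.2, -897633.4, -764719).
So ∂z/∂x = −n_x/n_z = 0.32966 and ∂z/∂y = −n_y/n_z = −1.17381.
Gradient magnitude |∇z| = √(a² + b²) = √(0.10868 + 1.37783) = 1.21922.
True dip = arctan(1.21922) = 50.64°, dipping toward NNW (azimuth ≈ 344°).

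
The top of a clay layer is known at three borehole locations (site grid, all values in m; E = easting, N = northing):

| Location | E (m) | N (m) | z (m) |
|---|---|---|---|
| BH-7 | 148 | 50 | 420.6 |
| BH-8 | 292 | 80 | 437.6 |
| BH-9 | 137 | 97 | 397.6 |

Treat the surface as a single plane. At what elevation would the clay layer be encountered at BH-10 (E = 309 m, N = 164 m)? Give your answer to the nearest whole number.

404 m

Two edge vectors: BH-7→BH-8 = (144, 30, 17), BH-7→BH-9 = (-11, 47, -23).
Normal n = (BH-7→BH-8) × (BH-7→BH-9) = (-1489, 3125, 7098).
So ∂z/∂E = −n_x/n_z = 0.20978 and ∂z/∂N = −n_y/n_z = −0.44026.
Intercept c from BH-7: 420.6 − 31.05 + 22.01 = 411.57.
At (309, 164): z = 64.8 − 72.2 + 411.57 = 404.2 m.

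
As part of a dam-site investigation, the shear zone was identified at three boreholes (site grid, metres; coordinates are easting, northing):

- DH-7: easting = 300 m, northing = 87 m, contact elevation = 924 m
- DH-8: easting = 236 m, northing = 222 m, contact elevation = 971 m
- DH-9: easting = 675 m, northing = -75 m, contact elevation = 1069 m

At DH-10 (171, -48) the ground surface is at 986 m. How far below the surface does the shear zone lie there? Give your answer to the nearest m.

239 m

Two edge vectors: DH-7→DH-8 = (-64, 135, 47), DH-7→DH-9 = (375, -162, 145).
Normal n = (DH-7→DH-8) × (DH-7→DH-9) = (27189, 26905, -40257).
So ∂z/∂easting = −n_x/n_z = 0.67539 and ∂z/∂northing = −n_y/n_z = 0.66833.
Intercept c from DH-7: 924 − 202.62 − 58.14 = 663.24.
At (171, -48): z_contact = 115.5 − 32.1 + 663.24 = 746.7 m.
Depth below ground = 986 − 746.7 = 239 m.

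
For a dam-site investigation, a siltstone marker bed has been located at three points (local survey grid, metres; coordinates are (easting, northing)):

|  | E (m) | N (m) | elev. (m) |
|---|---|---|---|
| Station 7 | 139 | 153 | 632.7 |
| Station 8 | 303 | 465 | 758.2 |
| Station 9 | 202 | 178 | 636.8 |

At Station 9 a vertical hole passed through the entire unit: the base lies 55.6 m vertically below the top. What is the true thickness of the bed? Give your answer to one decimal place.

Let the plane be z = a·E + b·N + c.
Station 8−Station 7: 164a + 312b = 125.5;  Station 9−Station 7: 63a + 25b = 4.1.
Solving gives a = −0.11946, b = 0.46504.
|∇z| = √(a²+b²) = 0.48013, so dip δ = arctan(0.48013) = 25.65°.
True thickness = vertical thickness × cos δ = 55.6 × cos 25.65° = 50.1 m.

50.1 m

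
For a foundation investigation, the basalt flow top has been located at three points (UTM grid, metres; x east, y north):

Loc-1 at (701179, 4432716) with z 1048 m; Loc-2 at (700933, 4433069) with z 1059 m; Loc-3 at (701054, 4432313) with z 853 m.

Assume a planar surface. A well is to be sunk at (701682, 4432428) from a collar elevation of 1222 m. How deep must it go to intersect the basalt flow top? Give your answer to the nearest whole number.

47 m

Two edge vectors: Loc-1→Loc-2 = (-246, 353, 11), Loc-1→Loc-3 = (-125, -403, -195).
Normal n = (Loc-1→Loc-2) × (Loc-1→Loc-3) = (-64402, -49345, 143263).
So ∂z/∂x = −n_x/n_z = 0.44953687 and ∂z/∂y = −n_y/n_z = 0.34443646.
Intercept c from Loc-1: 1048 − 315205.81 − 1526788.99 = −1840946.80.
At (701682, 4432428): z_contact = 315431.9 + 1526689.8 − 1840946.80 = 1174.9 m.
Depth below ground = 1222 − 1174.9 = 47 m.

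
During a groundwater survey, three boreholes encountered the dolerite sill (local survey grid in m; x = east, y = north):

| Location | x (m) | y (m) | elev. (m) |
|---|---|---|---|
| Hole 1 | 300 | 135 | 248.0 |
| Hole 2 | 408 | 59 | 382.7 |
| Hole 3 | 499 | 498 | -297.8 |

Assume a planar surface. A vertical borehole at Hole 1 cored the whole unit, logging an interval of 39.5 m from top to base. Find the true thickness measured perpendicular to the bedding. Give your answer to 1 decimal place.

21.1 m

Two edge vectors: Hole 1→Hole 2 = (108, -76, 134.7), Hole 1→Hole 3 = (199, 363, -545.8).
Normal n = (Hole 1→Hole 2) × (Hole 1→Hole 3) = (-7415.3, 85751.7, 54328).
So ∂z/∂x = −n_x/n_z = 0.13649 and ∂z/∂y = −n_y/n_z = −1.57841.
|∇z| = √(a²+b²) = 1.58430, so dip δ = arctan(1.58430) = 57.74°.
True thickness = vertical thickness × cos δ = 39.5 × cos 57.74° = 21.1 m.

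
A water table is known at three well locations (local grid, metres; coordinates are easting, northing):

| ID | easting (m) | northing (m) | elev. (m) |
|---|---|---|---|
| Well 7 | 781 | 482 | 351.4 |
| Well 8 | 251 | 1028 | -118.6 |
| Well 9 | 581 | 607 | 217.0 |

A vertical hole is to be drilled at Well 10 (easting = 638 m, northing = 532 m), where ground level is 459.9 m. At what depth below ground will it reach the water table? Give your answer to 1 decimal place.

Two edge vectors: Well 7→Well 8 = (-530, 546, -470), Well 7→Well 9 = (-200, 125, -134.4).
Normal n = (Well 7→Well 8) × (Well 7→Well 9) = (-14632.4, 22768, 42950).
So ∂z/∂easting = −n_x/n_z = 0.340685 and ∂z/∂northing = −n_y/n_z = −0.530105.
Intercept c from Well 7: 351.4 − 266.07 + 255.51 = 340.84.
At (638, 532): z_contact = 217.36 − 282.02 + 340.84 = 276.18 m.
Depth below ground = 459.9 − 276.18 = 183.7 m.

183.7 m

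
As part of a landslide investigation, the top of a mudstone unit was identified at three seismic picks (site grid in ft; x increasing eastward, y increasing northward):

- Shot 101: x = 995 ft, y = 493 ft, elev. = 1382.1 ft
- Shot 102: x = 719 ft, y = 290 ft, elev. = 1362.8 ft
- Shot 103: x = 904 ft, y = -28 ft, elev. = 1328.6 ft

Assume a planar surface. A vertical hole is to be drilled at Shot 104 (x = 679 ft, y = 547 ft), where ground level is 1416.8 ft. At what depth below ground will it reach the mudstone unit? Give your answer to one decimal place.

Let the plane be z = a·x + b·y + c.
Shot 102−Shot 101: −276a − 203b = −19.3;  Shot 103−Shot 101: −91a − 521b = −53.5.
Solving gives a = −0.00642, b = 0.10381.
Then c = 1382.1 − a·995 − b·493 = 1337.31.
At (679, 547): z_contact = −4.36 + 56.78 + 1337.31 = 1389.74 ft.
Depth below ground = 1416.8 − 1389.74 = 27.1 ft.

27.1 ft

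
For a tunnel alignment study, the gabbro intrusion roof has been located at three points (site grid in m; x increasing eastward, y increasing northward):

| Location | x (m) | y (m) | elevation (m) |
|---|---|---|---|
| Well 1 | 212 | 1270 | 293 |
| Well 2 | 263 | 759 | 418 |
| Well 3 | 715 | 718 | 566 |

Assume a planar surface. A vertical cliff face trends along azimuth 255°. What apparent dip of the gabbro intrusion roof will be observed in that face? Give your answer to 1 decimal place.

13.6°

Two edge vectors: Well 1→Well 2 = (51, -511, 125), Well 1→Well 3 = (503, -552, 273).
Normal n = (Well 1→Well 2) × (Well 1→Well 3) = (-70503, 48952, 228881).
So ∂z/∂x = −n_x/n_z = 0.30803 and ∂z/∂y = −n_y/n_z = −0.21388.
Unit vector along 255° is (sin 255°, cos 255°) = (-0.9659, -0.2588).
Slope in that direction = a·(-0.9659) + b·(-0.2588) = −0.24218.
Apparent dip = arctan|0.24218| = 13.6° (true dip is 20.6°, so apparent ≤ true as expected).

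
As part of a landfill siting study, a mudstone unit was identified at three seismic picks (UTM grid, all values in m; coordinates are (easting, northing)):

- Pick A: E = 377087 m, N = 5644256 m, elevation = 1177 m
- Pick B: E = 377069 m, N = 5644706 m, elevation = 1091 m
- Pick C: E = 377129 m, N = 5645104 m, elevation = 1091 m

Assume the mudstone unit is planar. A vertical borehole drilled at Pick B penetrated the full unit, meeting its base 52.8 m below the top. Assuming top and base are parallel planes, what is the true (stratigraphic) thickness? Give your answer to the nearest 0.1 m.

Let the plane be z = a·E + b·N + c.
Pick B−Pick A: −18a + 450b = −86;  Pick C−Pick A: 42a + 848b = −86.
Solving gives a = 1.00187, b = −0.15104.
|∇z| = √(a²+b²) = 1.01319, so dip δ = arctan(1.01319) = 45.38°.
True thickness = vertical thickness × cos δ = 52.8 × cos 45.38° = 37.1 m.

37.1 m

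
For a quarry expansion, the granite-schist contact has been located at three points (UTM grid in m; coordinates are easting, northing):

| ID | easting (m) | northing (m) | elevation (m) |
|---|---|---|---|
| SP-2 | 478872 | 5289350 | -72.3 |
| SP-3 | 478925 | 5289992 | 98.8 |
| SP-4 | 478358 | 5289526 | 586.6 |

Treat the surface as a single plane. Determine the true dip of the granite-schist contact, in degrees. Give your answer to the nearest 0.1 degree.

50.5°

Two edge vectors: SP-2→SP-3 = (53, 642, 171.1), SP-2→SP-4 = (-514, 176, 658.9).
Normal n = (SP-2→SP-3) × (SP-2→SP-4) = (392900.2, -122867.1, 339316).
So ∂z/∂easting = −n_x/n_z = −1.15792 and ∂z/∂northing = −n_y/n_z = 0.36210.
Gradient magnitude |∇z| = √(a² + b²) = √(1.34077 + 0.13112) = 1.21322.
True dip = arctan(1.21322) = 50.5°, dipping toward ESE (azimuth ≈ 107°).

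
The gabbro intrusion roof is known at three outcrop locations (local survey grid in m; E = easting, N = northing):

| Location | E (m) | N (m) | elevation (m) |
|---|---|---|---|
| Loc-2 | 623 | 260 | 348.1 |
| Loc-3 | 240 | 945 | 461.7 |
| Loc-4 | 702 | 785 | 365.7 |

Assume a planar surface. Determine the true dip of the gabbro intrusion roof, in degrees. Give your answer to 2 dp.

Let the plane be z = a·E + b·N + c.
Loc-3−Loc-2: −383a + 685b = 113.6;  Loc-4−Loc-2: 79a + 525b = 17.6.
Solving gives a = −0.18646, b = 0.06158.
Gradient magnitude |∇z| = √(a² + b²) = √(0.03477 + 0.00379) = 0.19637.
True dip = arctan(0.19637) = 11.11°, dipping toward ESE (azimuth ≈ 108°).

11.11°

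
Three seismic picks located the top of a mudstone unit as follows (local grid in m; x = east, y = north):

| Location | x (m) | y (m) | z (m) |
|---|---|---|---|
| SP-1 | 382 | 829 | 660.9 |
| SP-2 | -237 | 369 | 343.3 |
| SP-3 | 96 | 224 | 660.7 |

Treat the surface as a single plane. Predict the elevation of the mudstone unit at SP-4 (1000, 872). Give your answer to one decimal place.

1133.4 m

Let the plane be z = a·x + b·y + c.
SP-2−SP-1: −619a − 460b = −317.6;  SP-3−SP-1: −286a − 605b = −0.2.
Solving gives a = 0.790565, b = −0.373391.
Then c = 660.9 − a·382 − b·829 = 668.45.
At (1000, 872): z = 790.6 − 325.6 + 668.45 = 1133.4 m.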